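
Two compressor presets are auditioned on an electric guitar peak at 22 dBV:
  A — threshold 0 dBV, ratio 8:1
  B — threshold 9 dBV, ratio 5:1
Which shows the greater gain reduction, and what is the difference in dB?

A: 22 dB over, compressed to 2.75 dB over, so 19.25 dB of GR.
B: 13 dB over, compressed to 2.6 dB over, so 10.4 dB of GR.
A reduces 8.85 dB more.

A, by 8.85 dB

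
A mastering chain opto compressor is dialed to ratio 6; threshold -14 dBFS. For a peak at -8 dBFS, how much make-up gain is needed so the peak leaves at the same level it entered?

5 dB

Without make-up, output = threshold + overshoot/6 = -14 + 1 = -13 dBFS.
Gap to target: 5 dB.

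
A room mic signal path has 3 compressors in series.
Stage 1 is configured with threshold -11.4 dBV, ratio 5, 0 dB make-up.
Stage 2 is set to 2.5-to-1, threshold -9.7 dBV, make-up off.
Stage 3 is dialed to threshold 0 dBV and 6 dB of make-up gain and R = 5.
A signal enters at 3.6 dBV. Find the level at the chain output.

-3.18 dBV

Stage 1: 15 dB above -11.4 dBV, reduced 5:1 to 3 dB above → -8.4 dBV.
Stage 2: -8.4 dBV is 1.3 dB over -9.7 dBV; at 2.5:1 that becomes 0.52 dB over, giving -9.18 dBV.
Stage 3: below threshold (-9.18 ≤ 0); passes unchanged; make-up brings it to -3.18 dBV.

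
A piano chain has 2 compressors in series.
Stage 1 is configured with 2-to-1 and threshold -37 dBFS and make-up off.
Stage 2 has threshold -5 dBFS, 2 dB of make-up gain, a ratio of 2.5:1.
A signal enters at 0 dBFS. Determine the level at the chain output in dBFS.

Stage 1: overshoot 37 dB → 37/2 = 18.5 dB → -18.5 dBFS.
Stage 2: -18.5 dBFS ≤ -5 dBFS, so stage 2 doesn't engage; make-up brings it to -16.5 dBFS.

-16.5 dBFS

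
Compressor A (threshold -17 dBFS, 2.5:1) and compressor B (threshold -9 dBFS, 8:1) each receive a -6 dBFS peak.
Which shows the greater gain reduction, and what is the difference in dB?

A: 11 dB over, compressed to 4.4 dB over, so 6.6 dB of GR.
B: 3 dB over, compressed to 0.375 dB over, so 2.625 dB of GR.
Difference: 3.975 dB in favour of A.

A, by 3.975 dB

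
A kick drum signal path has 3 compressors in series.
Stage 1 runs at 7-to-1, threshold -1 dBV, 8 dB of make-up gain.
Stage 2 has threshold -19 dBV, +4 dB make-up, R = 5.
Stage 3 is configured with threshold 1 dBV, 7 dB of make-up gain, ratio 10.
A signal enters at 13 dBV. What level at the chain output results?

-2.4 dBV

Stage 1: 14 dB above -1 dBV, reduced 7:1 to 2 dB above → 1 dBV; +8 dB make-up → 9 dBV.
Stage 2: overshoot 28 dB → 28/5 = 5.6 dB → -13.4 dBV; +4 dB make-up → -9.4 dBV.
Stage 3: -9.4 dBV ≤ 1 dBV, so stage 3 doesn't engage; make-up brings it to -2.4 dBV.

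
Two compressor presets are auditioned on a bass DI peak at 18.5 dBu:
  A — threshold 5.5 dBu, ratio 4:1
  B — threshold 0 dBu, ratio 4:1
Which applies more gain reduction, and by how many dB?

B, by 4.125 dB

A: overshoot 13 dB → output overshoot 3.25 dB → GR 9.75 dB.
B: overshoot 18.5 dB → output overshoot 4.625 dB → GR 13.875 dB.
B reduces 4.125 dB more.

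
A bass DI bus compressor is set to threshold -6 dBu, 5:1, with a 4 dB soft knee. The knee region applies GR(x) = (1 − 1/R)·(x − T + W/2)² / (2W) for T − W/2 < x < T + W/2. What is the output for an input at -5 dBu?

x − T + W/2 = -5 − (-6) + 2 = 3.
GR = (1 − 1/5) × 3² / 8 = 0.8 × 9 / 8 = 0.9 dB.
Output = -5 − 0.9 = -5.9 dBu.

-5.9 dBu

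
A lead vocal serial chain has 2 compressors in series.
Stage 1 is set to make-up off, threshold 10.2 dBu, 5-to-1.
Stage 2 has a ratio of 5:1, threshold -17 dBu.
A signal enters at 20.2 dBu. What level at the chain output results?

-11.16 dBu

Stage 1: overshoot 10 dB → 10/5 = 2 dB → 12.2 dBu.
Stage 2: 12.2 dBu is 29.2 dB over -17 dBu; at 5:1 that becomes 5.84 dB over, giving -11.16 dBu.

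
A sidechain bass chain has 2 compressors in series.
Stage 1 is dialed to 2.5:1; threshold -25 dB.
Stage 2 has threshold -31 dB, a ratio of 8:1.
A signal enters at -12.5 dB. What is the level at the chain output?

-29.625 dB

Stage 1: 12.5 dB above -25 dB, reduced 2.5:1 to 5 dB above → -20 dB.
Stage 2: -20 dB is 11 dB over -31 dB; at 8:1 that becomes 1.375 dB over, giving -29.625 dB.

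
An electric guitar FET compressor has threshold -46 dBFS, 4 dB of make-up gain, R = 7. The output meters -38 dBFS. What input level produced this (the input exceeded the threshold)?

-18 dBFS

Before make-up, the level was -38 − 4 = -42 dBFS.
The compressed level sits -42 − (-46) = 4 dB over threshold.
Input overshoot = R × output overshoot = 28 dB → input = -46 + 28 = -18 dBFS.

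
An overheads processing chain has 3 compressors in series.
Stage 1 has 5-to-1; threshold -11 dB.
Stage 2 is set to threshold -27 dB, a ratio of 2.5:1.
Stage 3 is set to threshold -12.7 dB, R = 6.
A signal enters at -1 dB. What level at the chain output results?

Stage 1: overshoot 10 dB → 10/5 = 2 dB → -9 dB.
Stage 2: -9 dB is 18 dB over -27 dB; at 2.5:1 that becomes 7.2 dB over, giving -19.8 dB.
Stage 3: below threshold (-19.8 ≤ -12.7); passes unchanged; output -19.8 dB.

-19.8 dB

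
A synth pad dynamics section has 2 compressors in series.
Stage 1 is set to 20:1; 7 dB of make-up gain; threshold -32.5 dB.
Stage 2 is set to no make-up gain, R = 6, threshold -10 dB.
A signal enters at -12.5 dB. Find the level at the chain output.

-24.5 dB

Stage 1: 20 dB above -32.5 dB, reduced 20:1 to 1 dB above → -31.5 dB; +7 dB make-up → -24.5 dB.
Stage 2: -24.5 dB is at or below the -10 dB threshold — no compression; output -24.5 dB.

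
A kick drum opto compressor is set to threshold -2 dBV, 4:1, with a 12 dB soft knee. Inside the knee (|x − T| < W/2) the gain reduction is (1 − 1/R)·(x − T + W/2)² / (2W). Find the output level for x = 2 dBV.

-1.125 dBV

x − T + W/2 = 2 − (-2) + 6 = 10.
GR = (1 − 1/4) × 10² / 24 = 0.75 × 100 / 24 = 3.125 dB.
Output = 2 − 3.125 = -1.125 dBV.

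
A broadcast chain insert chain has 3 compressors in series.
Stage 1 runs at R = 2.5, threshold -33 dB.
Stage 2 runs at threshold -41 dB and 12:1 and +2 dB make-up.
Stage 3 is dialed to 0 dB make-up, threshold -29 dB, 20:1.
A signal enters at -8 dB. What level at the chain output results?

Stage 1: -8 dB is 25 dB over -33 dB; at 2.5:1 that becomes 10 dB over, giving -23 dB.
Stage 2: 18 dB above -41 dB, reduced 12:1 to 1.5 dB above → -39.5 dB; +2 dB make-up → -37.5 dB.
Stage 3: below threshold (-37.5 ≤ -29); passes unchanged; output -37.5 dB.

-37.5 dB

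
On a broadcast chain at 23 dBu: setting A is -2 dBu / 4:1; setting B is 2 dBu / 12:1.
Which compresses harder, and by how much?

B, by 0.5 dB

A: overshoot 25 dB → output overshoot 6.25 dB → GR 18.75 dB.
B: overshoot 21 dB → output overshoot 1.75 dB → GR 19.25 dB.
B applies 0.5 dB more gain reduction.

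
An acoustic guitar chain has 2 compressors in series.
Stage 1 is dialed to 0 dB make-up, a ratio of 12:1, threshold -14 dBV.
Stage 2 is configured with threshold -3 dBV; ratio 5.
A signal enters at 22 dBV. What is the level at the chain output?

-11 dBV

Stage 1: 22 dBV is 36 dB over -14 dBV; at 12:1 that becomes 3 dB over, giving -11 dBV.
Stage 2: below threshold (-11 ≤ -3); passes unchanged; output -11 dBV.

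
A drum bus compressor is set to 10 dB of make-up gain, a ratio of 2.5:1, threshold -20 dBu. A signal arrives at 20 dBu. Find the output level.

20 dBu sits 40 dB over threshold.
At 2.5:1 the overshoot is divided by 2.5, leaving 16 dB above threshold.
So the level is -20 + 16 = -4 dBu; make-up adds 10 dB, giving 6 dBu.

6 dBu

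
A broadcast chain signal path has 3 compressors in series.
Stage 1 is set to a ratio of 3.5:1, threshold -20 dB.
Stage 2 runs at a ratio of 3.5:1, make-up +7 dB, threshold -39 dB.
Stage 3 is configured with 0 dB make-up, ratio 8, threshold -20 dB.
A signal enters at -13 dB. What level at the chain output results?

Stage 1: 7 dB above -20 dB, reduced 3.5:1 to 2 dB above → -18 dB.
Stage 2: overshoot 21 dB → 21/3.5 = 6 dB → -33 dB; +7 dB make-up → -26 dB.
Stage 3: -26 dB ≤ -20 dB, so stage 3 doesn't engage; output -26 dB.

-26 dB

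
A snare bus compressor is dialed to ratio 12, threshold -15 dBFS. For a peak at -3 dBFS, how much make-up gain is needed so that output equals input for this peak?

11 dB

Without make-up, output = threshold + overshoot/12 = -15 + 1 = -14 dBFS.
Gap to target: 11 dB.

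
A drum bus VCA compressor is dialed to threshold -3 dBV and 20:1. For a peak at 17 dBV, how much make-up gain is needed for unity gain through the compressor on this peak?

Without make-up, output = threshold + overshoot/20 = -3 + 1 = -2 dBV.
Gap to target: 19 dB.

19 dB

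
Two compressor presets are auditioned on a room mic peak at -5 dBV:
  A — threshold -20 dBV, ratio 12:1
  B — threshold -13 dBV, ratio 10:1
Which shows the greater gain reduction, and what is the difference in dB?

A, by 6.55 dB

A: overshoot 15 dB → output overshoot 1.25 dB → GR 13.75 dB.
B: overshoot 8 dB → output overshoot 0.8 dB → GR 7.2 dB.
Difference: 6.55 dB in favour of A.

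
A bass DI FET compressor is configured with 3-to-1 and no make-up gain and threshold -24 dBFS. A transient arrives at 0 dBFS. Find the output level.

-16 dBFS

0 dBFS sits 24 dB over threshold.
The 24 dB excess becomes 8 dB after 3:1 reduction.
Output = -24 + 8 = -16 dBFS.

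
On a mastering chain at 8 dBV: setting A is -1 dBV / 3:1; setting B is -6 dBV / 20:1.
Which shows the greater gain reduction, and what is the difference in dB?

A: 9 dB over, compressed to 3 dB over, so 6 dB of GR.
B: 14 dB over, compressed to 0.7 dB over, so 13.3 dB of GR.
Difference: 7.3 dB in favour of B.

B, by 7.3 dB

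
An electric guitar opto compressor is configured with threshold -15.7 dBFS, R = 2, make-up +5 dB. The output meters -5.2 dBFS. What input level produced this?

Remove make-up: -5.2 − 5 = -10.2 dBFS.
Post-compression overshoot = -10.2 − (-15.7) = 5.5 dB.
Before 2:1 compression the overshoot was 5.5 × 2 = 11 dB, so input = -15.7 + 11 = -4.7 dBFS.

-4.7 dBFS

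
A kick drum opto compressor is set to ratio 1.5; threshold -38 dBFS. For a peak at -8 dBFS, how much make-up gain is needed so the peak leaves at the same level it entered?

The peak compresses to -38 + 30/1.5 = -18 dBFS.
To reach -8 dBFS requires -8 − (-18) = 10 dB of make-up.

10 dB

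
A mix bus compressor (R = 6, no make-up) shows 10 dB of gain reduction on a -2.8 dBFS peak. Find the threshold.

Input is 12 dB above T (since output overshoot × R = input overshoot: (-12.8 − T)·6 = -2.8 − T gives T = -14.8 dBFS).
Check: -14.8 + (-2.8 − (-14.8))/6 = -14.8 + 2 = -12.8 dBFS. ✓

-14.8 dBFS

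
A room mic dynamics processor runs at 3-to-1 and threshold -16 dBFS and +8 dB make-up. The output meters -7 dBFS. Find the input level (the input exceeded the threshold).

Stripping the +8 dB make-up gives -15 dBFS at the gain stage.
The compressed level sits -15 − (-16) = 1 dB over threshold.
Input overshoot = R × output overshoot = 3 dB → input = -16 + 3 = -13 dBFS.

-13 dBFS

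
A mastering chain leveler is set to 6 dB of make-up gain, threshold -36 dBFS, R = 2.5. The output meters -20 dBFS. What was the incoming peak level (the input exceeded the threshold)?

Before make-up, the level was -20 − 6 = -26 dBFS.
The compressed level sits -26 − (-36) = 10 dB over threshold.
Input overshoot = R × output overshoot = 25 dB → input = -36 + 25 = -11 dBFS.

-11 dBFS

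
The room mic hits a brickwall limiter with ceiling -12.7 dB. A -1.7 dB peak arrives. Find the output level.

A brickwall limiter is an ∞:1 compressor: any input above the ceiling is clamped to -12.7 dB.

-12.7 dB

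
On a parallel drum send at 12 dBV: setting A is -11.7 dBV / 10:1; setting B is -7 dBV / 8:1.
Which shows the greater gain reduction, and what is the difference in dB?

A, by 4.705 dB

A: overshoot 23.7 dB → output overshoot 2.37 dB → GR 21.33 dB.
B: overshoot 19 dB → output overshoot 2.375 dB → GR 16.625 dB.
A applies 4.705 dB more gain reduction.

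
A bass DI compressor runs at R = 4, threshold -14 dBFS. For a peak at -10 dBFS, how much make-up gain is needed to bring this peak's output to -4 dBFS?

9 dB

The peak compresses to -14 + 4/4 = -13 dBFS.
To reach -4 dBFS requires -4 − (-13) = 9 dB of make-up.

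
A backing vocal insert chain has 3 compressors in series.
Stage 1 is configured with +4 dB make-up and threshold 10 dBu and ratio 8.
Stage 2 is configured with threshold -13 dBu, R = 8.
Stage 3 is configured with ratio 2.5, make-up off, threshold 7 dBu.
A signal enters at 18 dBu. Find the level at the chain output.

-9.5 dBu

Stage 1: 8 dB above 10 dBu, reduced 8:1 to 1 dB above → 11 dBu; +4 dB make-up → 15 dBu.
Stage 2: 15 dBu is 28 dB over -13 dBu; at 8:1 that becomes 3.5 dB over, giving -9.5 dBu.
Stage 3: below threshold (-9.5 ≤ 7); passes unchanged; output -9.5 dBu.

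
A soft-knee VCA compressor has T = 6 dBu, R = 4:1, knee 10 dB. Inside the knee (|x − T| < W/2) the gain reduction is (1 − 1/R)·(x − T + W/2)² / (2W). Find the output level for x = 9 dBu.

6.6 dBu

x − T + W/2 = 9 − 6 + 5 = 8.
GR = (1 − 1/4) × 8² / 20 = 0.75 × 64 / 20 = 2.4 dB.
Output = 9 − 2.4 = 6.6 dBu.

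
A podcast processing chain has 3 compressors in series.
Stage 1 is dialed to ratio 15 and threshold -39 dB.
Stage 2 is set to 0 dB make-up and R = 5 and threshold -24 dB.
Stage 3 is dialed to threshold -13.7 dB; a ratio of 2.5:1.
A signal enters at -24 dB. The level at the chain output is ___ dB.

-38 dB

Stage 1: 15 dB above -39 dB, reduced 15:1 to 1 dB above → -38 dB.
Stage 2: -38 dB is at or below the -24 dB threshold — no compression; output -38 dB.
Stage 3: -38 dB ≤ -13.7 dB, so stage 3 doesn't engage; output -38 dB.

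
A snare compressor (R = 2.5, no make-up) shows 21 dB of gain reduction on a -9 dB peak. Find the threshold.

-44 dB

Input is 35 dB above T (since output overshoot × R = input overshoot: (-30 − T)·2.5 = -9 − T gives T = -44 dB).
Check: -44 + (-9 − (-44))/2.5 = -44 + 14 = -30 dB. ✓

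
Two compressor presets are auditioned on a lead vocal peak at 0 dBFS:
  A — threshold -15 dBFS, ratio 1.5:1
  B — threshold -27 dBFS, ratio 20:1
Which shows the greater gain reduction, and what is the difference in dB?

B, by 20.65 dB

A: overshoot 15 dB → output overshoot 10 dB → GR 5 dB.
B: overshoot 27 dB → output overshoot 1.35 dB → GR 25.65 dB.
Difference: 20.65 dB in favour of B.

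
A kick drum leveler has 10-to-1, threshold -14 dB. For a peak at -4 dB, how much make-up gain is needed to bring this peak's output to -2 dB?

11 dB

Overshoot 10 dB → 10/10 = 1 dB after compression, so the compressed level is -14 + 1 = -13 dB.
Make-up = target − compressed = -2 − (-13) = 11 dB.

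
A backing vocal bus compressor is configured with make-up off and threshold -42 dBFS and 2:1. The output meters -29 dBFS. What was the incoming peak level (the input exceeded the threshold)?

The compressed level sits -29 − (-42) = 13 dB over threshold.
Input overshoot = R × output overshoot = 26 dB → input = -42 + 26 = -16 dBFS.

-16 dBFS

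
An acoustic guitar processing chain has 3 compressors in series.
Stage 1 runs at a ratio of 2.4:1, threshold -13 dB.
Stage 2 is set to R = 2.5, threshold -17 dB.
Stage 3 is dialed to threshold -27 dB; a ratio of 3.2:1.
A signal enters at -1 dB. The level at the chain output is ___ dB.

Stage 1: overshoot 12 dB → 12/2.4 = 5 dB → -8 dB.
Stage 2: overshoot 9 dB → 9/2.5 = 3.6 dB → -13.4 dB.
Stage 3: -13.4 dB is 13.6 dB over -27 dB; at 3.2:1 that becomes 4.25 dB over, giving -22.75 dB.

-22.75 dB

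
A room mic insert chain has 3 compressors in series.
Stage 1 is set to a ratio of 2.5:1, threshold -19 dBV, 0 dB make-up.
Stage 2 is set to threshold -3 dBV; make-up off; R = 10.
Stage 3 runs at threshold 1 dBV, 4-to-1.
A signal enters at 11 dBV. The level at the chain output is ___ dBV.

Stage 1: overshoot 30 dB → 30/2.5 = 12 dB → -7 dBV.
Stage 2: -7 dBV ≤ -3 dBV, so stage 2 doesn't engage; output -7 dBV.
Stage 3: -7 dBV is at or below the 1 dBV threshold — no compression; output -7 dBV.

-7 dBV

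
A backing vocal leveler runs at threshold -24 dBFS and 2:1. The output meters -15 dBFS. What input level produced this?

-6 dBFS

The compressed level sits -15 − (-24) = 9 dB over threshold.
Undo the ratio: input overshoot = 9 × 2 = 18 dB, giving input = -6 dBFS.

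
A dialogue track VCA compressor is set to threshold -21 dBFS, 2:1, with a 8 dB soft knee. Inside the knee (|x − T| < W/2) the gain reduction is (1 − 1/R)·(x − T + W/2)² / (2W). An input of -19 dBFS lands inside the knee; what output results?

-20.125 dBFS

x − T + W/2 = -19 − (-21) + 4 = 6.
GR = (1 − 1/2) × 6² / 16 = 0.5 × 36 / 16 = 1.125 dB.
Output = -19 − 1.125 = -20.125 dBFS.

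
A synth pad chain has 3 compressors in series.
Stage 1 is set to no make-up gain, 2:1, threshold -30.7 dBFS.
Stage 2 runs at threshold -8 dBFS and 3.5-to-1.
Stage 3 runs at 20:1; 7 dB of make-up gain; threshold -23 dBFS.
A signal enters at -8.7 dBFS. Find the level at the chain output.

Stage 1: 22 dB above -30.7 dBFS, reduced 2:1 to 11 dB above → -19.7 dBFS.
Stage 2: -19.7 dBFS is at or below the -8 dBFS threshold — no compression; output -19.7 dBFS.
Stage 3: -19.7 dBFS is 3.3 dB over -23 dBFS; at 20:1 that becomes 0.165 dB over, giving -22.835 dBFS; +7 dB make-up → -15.835 dBFS.

-15.835 dBFS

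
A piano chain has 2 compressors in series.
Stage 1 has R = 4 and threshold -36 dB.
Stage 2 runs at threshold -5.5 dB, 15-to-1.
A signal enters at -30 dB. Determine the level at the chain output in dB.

Stage 1: overshoot 6 dB → 6/4 = 1.5 dB → -34.5 dB.
Stage 2: -34.5 dB is at or below the -5.5 dB threshold — no compression; output -34.5 dB.

-34.5 dB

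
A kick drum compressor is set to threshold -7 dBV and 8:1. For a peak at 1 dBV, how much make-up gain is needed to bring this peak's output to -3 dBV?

3 dB

Without make-up, output = threshold + overshoot/8 = -7 + 1 = -6 dBV.
Gap to target: 3 dB.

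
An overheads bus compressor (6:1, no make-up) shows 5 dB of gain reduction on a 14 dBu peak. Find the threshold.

8 dBu

Let T be the threshold. Output overshoot = (input overshoot)/R, so 9 − T = (14 − T)/6.
6·(9 − T) = 14 − T → 5·T = 54 − 14 = 40.
T = 40/5 = 8 dBu.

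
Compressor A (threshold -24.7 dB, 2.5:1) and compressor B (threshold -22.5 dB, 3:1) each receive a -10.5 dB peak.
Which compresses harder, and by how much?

A, by 0.52 dB

A: overshoot 14.2 dB → output overshoot 5.68 dB → GR 8.52 dB.
B: overshoot 12 dB → output overshoot 4 dB → GR 8 dB.
A reduces 0.52 dB more.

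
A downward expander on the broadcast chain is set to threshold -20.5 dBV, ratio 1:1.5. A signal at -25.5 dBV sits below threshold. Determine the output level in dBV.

-28 dBV

Undershoot = (-20.5) − (-25.5) = 5 dB.
At 1:1.5, that expands to 7.5 dB under threshold.
Output = -20.5 − 7.5 = -28 dBV.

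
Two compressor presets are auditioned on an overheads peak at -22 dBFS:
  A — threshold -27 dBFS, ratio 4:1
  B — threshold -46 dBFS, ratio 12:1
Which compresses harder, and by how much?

B, by 18.25 dB

A: overshoot 5 dB → output overshoot 1.25 dB → GR 3.75 dB.
B: overshoot 24 dB → output overshoot 2 dB → GR 22 dB.
B applies 18.25 dB more gain reduction.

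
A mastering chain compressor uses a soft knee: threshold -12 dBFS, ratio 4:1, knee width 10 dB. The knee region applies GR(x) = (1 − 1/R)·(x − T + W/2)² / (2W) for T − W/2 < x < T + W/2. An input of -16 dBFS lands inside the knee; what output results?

x − T + W/2 = -16 − (-12) + 5 = 1.
GR = (1 − 1/4) × 1² / 20 = 0.75 × 1 / 20 = 0.0375 dB.
Output = -16 − 0.0375 = -16.0375 dBFS.

-16.0375 dBFS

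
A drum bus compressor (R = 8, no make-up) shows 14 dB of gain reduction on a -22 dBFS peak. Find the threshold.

Let T be the threshold. Output overshoot = (input overshoot)/R, so -36 − T = (-22 − T)/8.
8·(-36 − T) = -22 − T → 7·T = -288 − (-22) = -266.
T = -266/7 = -38 dBFS.

-38 dBFS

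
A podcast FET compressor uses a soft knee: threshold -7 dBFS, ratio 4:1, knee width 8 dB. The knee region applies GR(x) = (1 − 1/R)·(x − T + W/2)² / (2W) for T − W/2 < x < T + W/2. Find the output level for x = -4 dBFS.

x − T + W/2 = -4 − (-7) + 4 = 7.
GR = (1 − 1/4) × 7² / 16 = 0.75 × 49 / 16 = 2.296875 dB.
Output = -4 − 2.296875 = -6.296875 dBFS.

-6.296875 dBFS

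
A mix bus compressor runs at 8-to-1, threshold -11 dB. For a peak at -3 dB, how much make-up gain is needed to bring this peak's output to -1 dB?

9 dB

Without make-up, output = threshold + overshoot/8 = -11 + 1 = -10 dB.
Gap to target: 9 dB.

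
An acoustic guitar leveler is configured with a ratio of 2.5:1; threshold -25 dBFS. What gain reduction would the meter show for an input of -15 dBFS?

6 dB

The signal is 10 dB above threshold.
A 2.5:1 ratio leaves 4 dB of that excess.
Gain reduction = 10 − 4 = 6 dB.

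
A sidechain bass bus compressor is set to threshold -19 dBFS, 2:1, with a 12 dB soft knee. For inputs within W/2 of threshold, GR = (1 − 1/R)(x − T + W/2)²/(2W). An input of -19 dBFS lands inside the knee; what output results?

-19.75 dBFS

x − T + W/2 = -19 − (-19) + 6 = 6.
GR = (1 − 1/2) × 6² / 24 = 0.5 × 36 / 24 = 0.75 dB.
Output = -19 − 0.75 = -19.75 dBFS.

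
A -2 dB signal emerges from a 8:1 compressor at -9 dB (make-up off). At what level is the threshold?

-10 dB

Gain reduction = -2 − (-9) = 7 dB; output overshoot = GR / (R − 1) = 7 / 7 = 1 dB.
Threshold = output − output overshoot = -9 − 1 = -10 dB.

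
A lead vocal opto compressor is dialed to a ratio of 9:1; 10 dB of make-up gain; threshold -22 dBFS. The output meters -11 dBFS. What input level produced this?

Stripping the +10 dB make-up gives -21 dBFS at the gain stage.
That's 1 dB above the -22 dBFS threshold.
Undo the ratio: input overshoot = 1 × 9 = 9 dB, giving input = -13 dBFS.

-13 dBFS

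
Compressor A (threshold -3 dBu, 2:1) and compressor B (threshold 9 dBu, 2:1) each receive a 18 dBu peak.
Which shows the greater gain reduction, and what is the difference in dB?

A, by 6 dB

A: GR = 21 − 21/2 = 10.5 dB.
B: GR = 9 − 9/2 = 4.5 dB.
Difference: 6 dB in favour of A.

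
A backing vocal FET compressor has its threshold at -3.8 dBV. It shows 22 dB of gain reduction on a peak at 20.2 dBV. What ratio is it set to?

Input overshoot = 20.2 − (-3.8) = 24 dB.
Output overshoot = 24 − 22 = 2 dB.
Ratio = input overshoot / output overshoot = 24 / 2 = 12.

12:1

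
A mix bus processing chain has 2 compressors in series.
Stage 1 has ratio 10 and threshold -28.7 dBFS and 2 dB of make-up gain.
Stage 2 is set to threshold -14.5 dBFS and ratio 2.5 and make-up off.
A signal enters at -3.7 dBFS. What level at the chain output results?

Stage 1: 25 dB above -28.7 dBFS, reduced 10:1 to 2.5 dB above → -26.2 dBFS; +2 dB make-up → -24.2 dBFS.
Stage 2: -24.2 dBFS ≤ -14.5 dBFS, so stage 2 doesn't engage; output -24.2 dBFS.

-24.2 dBFS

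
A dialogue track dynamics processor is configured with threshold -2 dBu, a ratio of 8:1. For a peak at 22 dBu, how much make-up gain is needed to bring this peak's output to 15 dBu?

14 dB

Without make-up, output = threshold + overshoot/8 = -2 + 3 = 1 dBu.
Gap to target: 14 dB.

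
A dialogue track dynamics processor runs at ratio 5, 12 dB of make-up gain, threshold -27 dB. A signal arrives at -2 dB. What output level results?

-10 dB

The input is 25 dB above the -27 dB threshold.
At 5:1 the overshoot is divided by 5, leaving 5 dB above threshold.
Output = -27 + 5 = -22 dB; make-up adds 12 dB, giving -10 dB.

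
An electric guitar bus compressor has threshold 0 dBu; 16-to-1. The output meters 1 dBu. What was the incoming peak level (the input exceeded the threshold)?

16 dBu

The compressed level sits 1 − 0 = 1 dB over threshold.
Input overshoot = R × output overshoot = 16 dB → input = 0 + 16 = 16 dBu.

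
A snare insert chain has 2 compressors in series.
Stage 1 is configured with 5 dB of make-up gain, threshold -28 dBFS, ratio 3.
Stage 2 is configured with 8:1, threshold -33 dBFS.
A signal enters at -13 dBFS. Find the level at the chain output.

Stage 1: 15 dB above -28 dBFS, reduced 3:1 to 5 dB above → -23 dBFS; +5 dB make-up → -18 dBFS.
Stage 2: overshoot 15 dB → 15/8 = 1.875 dB → -31.125 dBFS.

-31.125 dBFS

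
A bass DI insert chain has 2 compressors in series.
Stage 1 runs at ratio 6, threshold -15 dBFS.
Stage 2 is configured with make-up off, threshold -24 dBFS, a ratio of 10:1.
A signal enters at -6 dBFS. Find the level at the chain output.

-22.95 dBFS

Stage 1: overshoot 9 dB → 9/6 = 1.5 dB → -13.5 dBFS.
Stage 2: -13.5 dBFS is 10.5 dB over -24 dBFS; at 10:1 that becomes 1.05 dB over, giving -22.95 dBFS.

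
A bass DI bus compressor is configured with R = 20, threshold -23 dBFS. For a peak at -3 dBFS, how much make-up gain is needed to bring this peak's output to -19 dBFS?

3 dB

The peak compresses to -23 + 20/20 = -22 dBFS.
To reach -19 dBFS requires -19 − (-22) = 3 dB of make-up.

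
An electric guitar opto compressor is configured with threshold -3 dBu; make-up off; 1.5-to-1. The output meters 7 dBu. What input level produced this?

The compressed level sits 7 − (-3) = 10 dB over threshold.
Input overshoot = R × output overshoot = 15 dB → input = -3 + 15 = 12 dBu.

12 dBu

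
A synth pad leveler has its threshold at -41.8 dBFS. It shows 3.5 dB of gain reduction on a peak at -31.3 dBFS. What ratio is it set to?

1.5:1

Input overshoot = -31.3 − (-41.8) = 10.5 dB.
Output overshoot = 10.5 − 3.5 = 7 dB.
Ratio = input overshoot / output overshoot = 10.5 / 7 = 1.5.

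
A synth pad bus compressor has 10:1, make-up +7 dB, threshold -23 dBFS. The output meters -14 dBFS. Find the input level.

Stripping the +7 dB make-up gives -21 dBFS at the gain stage.
Post-compression overshoot = -21 − (-23) = 2 dB.
Before 10:1 compression the overshoot was 2 × 10 = 20 dB, so input = -23 + 20 = -3 dBFS.

-3 dBFS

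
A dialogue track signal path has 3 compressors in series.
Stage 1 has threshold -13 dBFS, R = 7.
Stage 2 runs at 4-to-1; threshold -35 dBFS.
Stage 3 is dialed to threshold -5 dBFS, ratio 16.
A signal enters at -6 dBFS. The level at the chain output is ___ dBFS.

-29.25 dBFS

Stage 1: -6 dBFS is 7 dB over -13 dBFS; at 7:1 that becomes 1 dB over, giving -12 dBFS.
Stage 2: 23 dB above -35 dBFS, reduced 4:1 to 5.75 dB above → -29.25 dBFS.
Stage 3: -29.25 dBFS is at or below the -5 dBFS threshold — no compression; output -29.25 dBFS.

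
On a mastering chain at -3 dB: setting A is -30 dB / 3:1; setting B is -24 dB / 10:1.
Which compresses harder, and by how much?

B, by 0.9 dB

A: GR = 27 − 27/3 = 18 dB.
B: GR = 21 − 21/10 = 18.9 dB.
Difference: 0.9 dB in favour of B.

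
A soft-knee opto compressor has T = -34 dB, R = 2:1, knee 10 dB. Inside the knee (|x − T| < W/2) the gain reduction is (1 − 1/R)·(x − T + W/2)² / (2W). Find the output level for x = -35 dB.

x − T + W/2 = -35 − (-34) + 5 = 4.
GR = (1 − 1/2) × 4² / 20 = 0.5 × 16 / 20 = 0.4 dB.
Output = -35 − 0.4 = -35.4 dB.

-35.4 dB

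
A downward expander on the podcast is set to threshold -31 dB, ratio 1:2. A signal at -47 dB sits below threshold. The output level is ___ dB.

-63 dB

Undershoot = (-31) − (-47) = 16 dB.
At 1:2, that expands to 32 dB under threshold.
Output = -31 − 32 = -63 dB.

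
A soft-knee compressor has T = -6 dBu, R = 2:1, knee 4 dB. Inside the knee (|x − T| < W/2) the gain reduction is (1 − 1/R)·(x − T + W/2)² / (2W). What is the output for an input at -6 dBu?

x − T + W/2 = -6 − (-6) + 2 = 2.
GR = (1 − 1/2) × 2² / 8 = 0.5 × 4 / 8 = 0.25 dB.
Output = -6 − 0.25 = -6.25 dBu.

-6.25 dBu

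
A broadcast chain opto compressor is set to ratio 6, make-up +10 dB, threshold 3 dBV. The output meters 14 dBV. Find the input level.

Stripping the +10 dB make-up gives 4 dBV at the gain stage.
That's 1 dB above the 3 dBV threshold.
Undo the ratio: input overshoot = 1 × 6 = 6 dB, giving input = 9 dBV.

9 dBV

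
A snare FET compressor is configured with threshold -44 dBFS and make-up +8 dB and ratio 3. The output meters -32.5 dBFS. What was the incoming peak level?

Remove make-up: -32.5 − 8 = -40.5 dBFS.
The compressed level sits -40.5 − (-44) = 3.5 dB over threshold.
Before 3:1 compression the overshoot was 3.5 × 3 = 10.5 dB, so input = -44 + 10.5 = -33.5 dBFS.

-33.5 dBFS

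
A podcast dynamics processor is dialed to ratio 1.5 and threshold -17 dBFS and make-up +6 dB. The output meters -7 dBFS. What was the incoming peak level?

Stripping the +6 dB make-up gives -13 dBFS at the gain stage.
That's 4 dB above the -17 dBFS threshold.
Undo the ratio: input overshoot = 4 × 1.5 = 6 dB, giving input = -11 dBFS.

-11 dBFS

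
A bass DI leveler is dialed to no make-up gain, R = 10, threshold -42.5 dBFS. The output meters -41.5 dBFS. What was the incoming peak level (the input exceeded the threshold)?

-32.5 dBFS

That's 1 dB above the -42.5 dBFS threshold.
Input overshoot = R × output overshoot = 10 dB → input = -42.5 + 10 = -32.5 dBFS.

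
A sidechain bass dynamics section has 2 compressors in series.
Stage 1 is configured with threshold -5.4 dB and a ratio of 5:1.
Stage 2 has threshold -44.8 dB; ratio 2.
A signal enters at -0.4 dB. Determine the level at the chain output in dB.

Stage 1: -0.4 dB is 5 dB over -5.4 dB; at 5:1 that becomes 1 dB over, giving -4.4 dB.
Stage 2: 40.4 dB above -44.8 dB, reduced 2:1 to 20.2 dB above → -24.6 dB.

-24.6 dB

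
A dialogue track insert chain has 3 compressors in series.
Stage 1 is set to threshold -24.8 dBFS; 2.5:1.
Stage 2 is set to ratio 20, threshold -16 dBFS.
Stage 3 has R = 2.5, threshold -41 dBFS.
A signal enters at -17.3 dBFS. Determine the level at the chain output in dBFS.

-33.32 dBFS

Stage 1: 7.5 dB above -24.8 dBFS, reduced 2.5:1 to 3 dB above → -21.8 dBFS.
Stage 2: -21.8 dBFS is at or below the -16 dBFS threshold — no compression; output -21.8 dBFS.
Stage 3: overshoot 19.2 dB → 19.2/2.5 = 7.68 dB → -33.32 dBFS.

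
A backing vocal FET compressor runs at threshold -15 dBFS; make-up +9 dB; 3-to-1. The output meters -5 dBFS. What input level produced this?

-12 dBFS

Stripping the +9 dB make-up gives -14 dBFS at the gain stage.
The compressed level sits -14 − (-15) = 1 dB over threshold.
Before 3:1 compression the overshoot was 1 × 3 = 3 dB, so input = -15 + 3 = -12 dBFS.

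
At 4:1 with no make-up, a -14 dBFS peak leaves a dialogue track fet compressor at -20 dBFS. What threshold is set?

Gain reduction = -14 − (-20) = 6 dB; output overshoot = GR / (R − 1) = 6 / 3 = 2 dB.
Threshold = output − output overshoot = -20 − 2 = -22 dBFS.

-22 dBFS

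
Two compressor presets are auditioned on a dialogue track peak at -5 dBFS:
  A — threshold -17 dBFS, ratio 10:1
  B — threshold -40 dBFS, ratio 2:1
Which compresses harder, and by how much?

B, by 6.7 dB

A: GR = 12 − 12/10 = 10.8 dB.
B: GR = 35 − 35/2 = 17.5 dB.
Difference: 6.7 dB in favour of B.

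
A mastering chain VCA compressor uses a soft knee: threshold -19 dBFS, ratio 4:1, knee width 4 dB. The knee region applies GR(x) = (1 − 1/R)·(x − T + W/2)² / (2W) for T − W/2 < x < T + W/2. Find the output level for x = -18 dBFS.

x − T + W/2 = -18 − (-19) + 2 = 3.
GR = (1 − 1/4) × 3² / 8 = 0.75 × 9 / 8 = 0.84375 dB.
Output = -18 − 0.84375 = -18.84375 dBFS.

-18.84375 dBFS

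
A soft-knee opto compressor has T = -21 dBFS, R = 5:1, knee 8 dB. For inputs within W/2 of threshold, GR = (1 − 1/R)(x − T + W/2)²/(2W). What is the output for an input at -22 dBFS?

-22.45 dBFS

x − T + W/2 = -22 − (-21) + 4 = 3.
GR = (1 − 1/5) × 3² / 16 = 0.8 × 9 / 16 = 0.45 dB.
Output = -22 − 0.45 = -22.45 dBFS.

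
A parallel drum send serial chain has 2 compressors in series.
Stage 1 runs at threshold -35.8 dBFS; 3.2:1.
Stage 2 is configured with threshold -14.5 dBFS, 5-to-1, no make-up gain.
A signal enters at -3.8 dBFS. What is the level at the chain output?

Stage 1: overshoot 32 dB → 32/3.2 = 10 dB → -25.8 dBFS.
Stage 2: -25.8 dBFS ≤ -14.5 dBFS, so stage 2 doesn't engage; output -25.8 dBFS.

-25.8 dBFS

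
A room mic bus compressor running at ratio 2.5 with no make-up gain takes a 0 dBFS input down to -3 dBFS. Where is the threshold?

-5 dBFS

Gain reduction = 0 − (-3) = 3 dB; output overshoot = GR / (R − 1) = 3 / 1.5 = 2 dB.
Threshold = output − output overshoot = -3 − 2 = -5 dBFS.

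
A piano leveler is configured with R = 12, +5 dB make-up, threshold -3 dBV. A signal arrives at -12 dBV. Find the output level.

-12 dBV is 9 dB below the -3 dBV threshold, so no gain reduction is applied.
Make-up gain adds 5 dB: -12 + 5 = -7 dBV.

-7 dBV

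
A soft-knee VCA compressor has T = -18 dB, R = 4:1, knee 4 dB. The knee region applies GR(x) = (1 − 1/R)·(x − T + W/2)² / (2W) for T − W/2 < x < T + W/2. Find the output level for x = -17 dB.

x − T + W/2 = -17 − (-18) + 2 = 3.
GR = (1 − 1/4) × 3² / 8 = 0.75 × 9 / 8 = 0.84375 dB.
Output = -17 − 0.84375 = -17.84375 dB.

-17.84375 dB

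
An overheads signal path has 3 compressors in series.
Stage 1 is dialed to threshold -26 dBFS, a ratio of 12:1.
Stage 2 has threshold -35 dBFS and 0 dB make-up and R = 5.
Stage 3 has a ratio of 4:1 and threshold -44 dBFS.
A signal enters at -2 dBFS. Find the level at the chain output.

Stage 1: overshoot 24 dB → 24/12 = 2 dB → -24 dBFS.
Stage 2: overshoot 11 dB → 11/5 = 2.2 dB → -32.8 dBFS.
Stage 3: overshoot 11.2 dB → 11.2/4 = 2.8 dB → -41.2 dBFS.

-41.2 dBFS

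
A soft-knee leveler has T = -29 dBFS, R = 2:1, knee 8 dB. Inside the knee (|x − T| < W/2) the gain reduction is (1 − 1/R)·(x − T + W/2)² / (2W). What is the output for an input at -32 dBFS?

-32.03125 dBFS

x − T + W/2 = -32 − (-29) + 4 = 1.
GR = (1 − 1/2) × 1² / 16 = 0.5 × 1 / 16 = 0.03125 dB.
Output = -32 − 0.03125 = -32.03125 dBFS.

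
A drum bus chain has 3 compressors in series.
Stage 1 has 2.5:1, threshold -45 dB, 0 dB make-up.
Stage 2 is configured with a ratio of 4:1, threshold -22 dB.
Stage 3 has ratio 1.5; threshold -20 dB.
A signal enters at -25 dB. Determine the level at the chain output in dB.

Stage 1: -25 dB is 20 dB over -45 dB; at 2.5:1 that becomes 8 dB over, giving -37 dB.
Stage 2: below threshold (-37 ≤ -22); passes unchanged; output -37 dB.
Stage 3: -37 dB ≤ -20 dB, so stage 3 doesn't engage; output -37 dB.

-37 dB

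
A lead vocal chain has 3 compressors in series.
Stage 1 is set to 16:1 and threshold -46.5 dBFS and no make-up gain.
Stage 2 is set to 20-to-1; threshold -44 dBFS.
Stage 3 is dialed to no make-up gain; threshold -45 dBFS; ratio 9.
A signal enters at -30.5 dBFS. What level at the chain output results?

-45.5 dBFS

Stage 1: 16 dB above -46.5 dBFS, reduced 16:1 to 1 dB above → -45.5 dBFS.
Stage 2: -45.5 dBFS ≤ -44 dBFS, so stage 2 doesn't engage; output -45.5 dBFS.
Stage 3: below threshold (-45.5 ≤ -45); passes unchanged; output -45.5 dBFS.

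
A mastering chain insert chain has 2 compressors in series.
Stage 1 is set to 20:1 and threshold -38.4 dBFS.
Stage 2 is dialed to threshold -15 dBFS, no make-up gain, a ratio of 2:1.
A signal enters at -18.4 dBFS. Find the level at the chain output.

-37.4 dBFS

Stage 1: -18.4 dBFS is 20 dB over -38.4 dBFS; at 20:1 that becomes 1 dB over, giving -37.4 dBFS.
Stage 2: -37.4 dBFS ≤ -15 dBFS, so stage 2 doesn't engage; output -37.4 dBFS.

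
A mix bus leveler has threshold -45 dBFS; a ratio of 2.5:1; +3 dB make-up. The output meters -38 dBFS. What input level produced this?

Before make-up, the level was -38 − 3 = -41 dBFS.
That's 4 dB above the -45 dBFS threshold.
Undo the ratio: input overshoot = 4 × 2.5 = 10 dB, giving input = -35 dBFS.

-35 dBFS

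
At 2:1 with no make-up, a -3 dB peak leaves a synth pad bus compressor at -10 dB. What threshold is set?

-17 dB

Let T be the threshold. Output overshoot = (input overshoot)/R, so -10 − T = (-3 − T)/2.
2·(-10 − T) = -3 − T → 1·T = -20 − (-3) = -17.
T = -17/1 = -17 dB.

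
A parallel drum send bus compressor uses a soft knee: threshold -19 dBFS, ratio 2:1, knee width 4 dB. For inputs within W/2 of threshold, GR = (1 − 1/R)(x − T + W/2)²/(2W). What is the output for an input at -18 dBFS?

x − T + W/2 = -18 − (-19) + 2 = 3.
GR = (1 − 1/2) × 3² / 8 = 0.5 × 9 / 8 = 0.5625 dB.
Output = -18 − 0.5625 = -18.5625 dBFS.

-18.5625 dBFS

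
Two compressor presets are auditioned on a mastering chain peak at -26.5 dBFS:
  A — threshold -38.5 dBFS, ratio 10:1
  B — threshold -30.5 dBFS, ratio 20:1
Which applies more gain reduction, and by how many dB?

A, by 7 dB

A: GR = 12 − 12/10 = 10.8 dB.
B: GR = 4 − 4/20 = 3.8 dB.
A applies 7 dB more gain reduction.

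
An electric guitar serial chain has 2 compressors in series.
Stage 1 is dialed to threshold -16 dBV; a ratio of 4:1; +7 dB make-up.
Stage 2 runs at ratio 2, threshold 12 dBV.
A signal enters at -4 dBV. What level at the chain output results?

-6 dBV

Stage 1: overshoot 12 dB → 12/4 = 3 dB → -13 dBV; +7 dB make-up → -6 dBV.
Stage 2: below threshold (-6 ≤ 12); passes unchanged; output -6 dBV.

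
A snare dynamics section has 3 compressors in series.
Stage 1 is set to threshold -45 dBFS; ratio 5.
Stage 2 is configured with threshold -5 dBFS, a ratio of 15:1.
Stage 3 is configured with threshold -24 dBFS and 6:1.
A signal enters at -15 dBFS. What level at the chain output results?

Stage 1: overshoot 30 dB → 30/5 = 6 dB → -39 dBFS.
Stage 2: -39 dBFS is at or below the -5 dBFS threshold — no compression; output -39 dBFS.
Stage 3: below threshold (-39 ≤ -24); passes unchanged; output -39 dBFS.

-39 dBFS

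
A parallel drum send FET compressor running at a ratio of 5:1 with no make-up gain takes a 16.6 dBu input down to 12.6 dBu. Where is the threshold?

Input is 5 dB above T (since output overshoot × R = input overshoot: (12.6 − T)·5 = 16.6 − T gives T = 11.6 dBu).
Check: 11.6 + (16.6 − 11.6)/5 = 11.6 + 1 = 12.6 dBu. ✓

11.6 dBu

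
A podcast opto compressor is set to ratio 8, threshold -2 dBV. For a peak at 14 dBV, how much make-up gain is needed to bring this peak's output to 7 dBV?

The peak compresses to -2 + 16/8 = 0 dBV.
To reach 7 dBV requires 7 − 0 = 7 dB of make-up.

7 dB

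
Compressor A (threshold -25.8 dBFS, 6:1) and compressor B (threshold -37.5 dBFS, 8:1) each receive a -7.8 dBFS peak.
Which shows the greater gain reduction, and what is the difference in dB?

A: GR = 18 − 18/6 = 15 dB.
B: GR = 29.7 − 29.7/8 = 25.9875 dB.
B reduces 10.9875 dB more.

B, by 10.9875 dB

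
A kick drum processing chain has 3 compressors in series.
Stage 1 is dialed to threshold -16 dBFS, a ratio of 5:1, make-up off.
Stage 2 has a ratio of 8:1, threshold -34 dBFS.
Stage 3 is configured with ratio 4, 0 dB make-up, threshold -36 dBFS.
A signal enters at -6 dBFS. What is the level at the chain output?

Stage 1: 10 dB above -16 dBFS, reduced 5:1 to 2 dB above → -14 dBFS.
Stage 2: -14 dBFS is 20 dB over -34 dBFS; at 8:1 that becomes 2.5 dB over, giving -31.5 dBFS.
Stage 3: -31.5 dBFS is 4.5 dB over -36 dBFS; at 4:1 that becomes 1.125 dB over, giving -34.875 dBFS.

-34.875 dBFS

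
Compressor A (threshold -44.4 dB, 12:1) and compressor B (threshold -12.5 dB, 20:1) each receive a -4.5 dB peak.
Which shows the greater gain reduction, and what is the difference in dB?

A: 39.9 dB over, compressed to 3.325 dB over, so 36.575 dB of GR.
B: 8 dB over, compressed to 0.4 dB over, so 7.6 dB of GR.
Difference: 28.975 dB in favour of A.

A, by 28.975 dB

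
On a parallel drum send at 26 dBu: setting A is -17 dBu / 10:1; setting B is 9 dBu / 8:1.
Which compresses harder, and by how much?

A, by 23.825 dB

A: overshoot 43 dB → output overshoot 4.3 dB → GR 38.7 dB.
B: overshoot 17 dB → output overshoot 2.125 dB → GR 14.875 dB.
Difference: 23.825 dB in favour of A.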